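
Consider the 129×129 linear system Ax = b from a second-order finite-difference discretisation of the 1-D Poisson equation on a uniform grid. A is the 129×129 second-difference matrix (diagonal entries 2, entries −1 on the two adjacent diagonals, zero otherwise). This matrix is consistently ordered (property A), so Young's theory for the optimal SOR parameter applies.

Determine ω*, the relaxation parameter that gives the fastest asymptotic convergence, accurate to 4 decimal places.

[ρ_J] n=129: ρ(B_J) = cos(π/(n+1)) = cos(π/130) = 0.9997.
√(1 − cos²(π/130)) = sin(π/130) ≈ 0.02416.
[ω*] 2 ÷ (1 + 0.02416) = 2 ÷ 1.02416 = 1.9528.
ρ_SOR = ω* − 1 = 1.9528 − 1 = 0.9528.

ω* = 1.9528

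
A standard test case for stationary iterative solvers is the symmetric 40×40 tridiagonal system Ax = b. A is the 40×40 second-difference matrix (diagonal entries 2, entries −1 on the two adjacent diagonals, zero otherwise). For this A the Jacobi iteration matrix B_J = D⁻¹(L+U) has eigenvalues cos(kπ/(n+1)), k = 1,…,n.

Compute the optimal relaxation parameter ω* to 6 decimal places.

With n=40, ρ(Jacobi) = cos(π/41) = 0.997066.
1 − cos²(π/41) = sin²(π/41) ⇒ √(1−ρ_J²) = sin(π/41) = 0.0765493.
ω* = 2/(1+0.0765493) = 1.857788
At ω = 1.857788 every |λ(B_ω)| = ω−1, so ρ_SOR = 0.857788.

ω* = 1.857788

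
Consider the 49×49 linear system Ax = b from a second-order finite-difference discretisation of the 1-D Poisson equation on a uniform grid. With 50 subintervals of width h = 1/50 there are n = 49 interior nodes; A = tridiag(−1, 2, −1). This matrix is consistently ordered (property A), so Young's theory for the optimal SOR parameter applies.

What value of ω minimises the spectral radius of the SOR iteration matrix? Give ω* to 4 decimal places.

ω* = 1.8818

ρ_J = max_k |cos(kπ/50)| = cos(π/50) = 0.9980
√(1−ρ_J²) simplifies to sin(π/50) = 0.06279.
ω* = 2/(1 + 0.06279) = 2/1.06279 = 1.8818.
[ρ_SOR] ω* − 1 = 0.8818.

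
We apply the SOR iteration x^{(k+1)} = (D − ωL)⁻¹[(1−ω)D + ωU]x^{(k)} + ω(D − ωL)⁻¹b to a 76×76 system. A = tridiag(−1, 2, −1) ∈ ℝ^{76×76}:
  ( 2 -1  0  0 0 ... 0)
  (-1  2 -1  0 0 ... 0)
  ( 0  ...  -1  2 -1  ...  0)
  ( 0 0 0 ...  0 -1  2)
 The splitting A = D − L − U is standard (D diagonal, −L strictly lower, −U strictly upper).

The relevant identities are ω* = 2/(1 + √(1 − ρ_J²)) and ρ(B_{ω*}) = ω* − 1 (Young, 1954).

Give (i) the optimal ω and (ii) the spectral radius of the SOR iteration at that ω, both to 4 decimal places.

ω* = 1.9216, ρ_SOR = 0.9216

n=76: λ(B_J) = 1 − λ(A)/2 = cos(kπ/77); k=1 gives ρ_J = 0.9992.
√(1 − cos²(π/77)) = sin(π/77) ≈ 0.04079.
[ω*] 2 ÷ (1 + 0.04079) = 2 ÷ 1.04079 = 1.9216.
ρ(B_{ω*}) = ω*−1 = 0.9216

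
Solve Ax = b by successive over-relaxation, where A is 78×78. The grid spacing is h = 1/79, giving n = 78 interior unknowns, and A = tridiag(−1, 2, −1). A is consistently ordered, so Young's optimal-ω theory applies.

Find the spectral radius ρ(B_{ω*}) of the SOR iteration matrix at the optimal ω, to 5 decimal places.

B_J for the 78×78 system has eigenvalues cos(kπ/79); ρ_J = cos(π/79) = 0.99921.
√(1 − cos²(π/79)) = sin(π/79) ≈ 0.039757.
Young: ω* = 2/(1+√(1−ρ_J²)) = 2/(1+0.039757) = 2/1.039757 = 1.92353.
ρ_SOR = ω* − 1 = 1.92353 − 1 = 0.92353.

ρ_SOR = 0.92353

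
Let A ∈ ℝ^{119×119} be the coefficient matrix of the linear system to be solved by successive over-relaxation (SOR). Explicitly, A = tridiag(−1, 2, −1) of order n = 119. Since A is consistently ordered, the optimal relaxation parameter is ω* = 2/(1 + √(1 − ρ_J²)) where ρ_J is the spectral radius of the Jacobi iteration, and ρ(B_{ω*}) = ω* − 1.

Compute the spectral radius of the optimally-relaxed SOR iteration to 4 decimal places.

n=119: λ(B_J) = 1 − λ(A)/2 = cos(kπ/120); k=1 gives ρ_J = 0.9997.
√(1−ρ_J²) simplifies to sin(π/120) = 0.02618.
[ω*] 2 ÷ (1 + 0.02618) = 2 ÷ 1.02618 = 1.9490.
At ω = 1.9490 every |λ(B_ω)| = ω−1, so ρ_SOR = 0.9490.

ρ_SOR = 0.9490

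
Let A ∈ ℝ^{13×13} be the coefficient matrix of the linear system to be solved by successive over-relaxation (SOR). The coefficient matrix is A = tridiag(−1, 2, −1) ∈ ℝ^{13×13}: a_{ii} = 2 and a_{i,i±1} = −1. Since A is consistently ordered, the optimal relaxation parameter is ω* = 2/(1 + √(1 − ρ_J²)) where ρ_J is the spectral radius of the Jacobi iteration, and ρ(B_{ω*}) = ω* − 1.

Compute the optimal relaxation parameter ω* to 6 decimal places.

ρ_J = max_k |cos(kπ/14)| = cos(π/14) = 0.974928
√(1 − cos²(π/14)) = sin(π/14) ≈ 0.2225209.
Young: ω* = 2/(1+√(1−ρ_J²)) = 2/(1+0.2225209) = 2/1.2225209 = 1.635964.
ρ_SOR = ω* − 1 ≈ 0.635964.

ω* = 1.635964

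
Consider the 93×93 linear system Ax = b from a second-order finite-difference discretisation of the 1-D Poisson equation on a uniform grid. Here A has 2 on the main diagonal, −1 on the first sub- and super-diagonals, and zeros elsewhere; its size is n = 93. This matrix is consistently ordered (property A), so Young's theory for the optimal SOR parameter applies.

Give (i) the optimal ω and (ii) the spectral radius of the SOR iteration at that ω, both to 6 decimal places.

B_J for the 93×93 system has eigenvalues cos(kπ/94); ρ_J = cos(π/94) = 0.999442.
√(1−ρ_J²) = |sin(π/94)| = 0.0334150
[ω*] 2 ÷ (1 + 0.0334150) = 2 ÷ 1.0334150 = 1.935331.
ρ_SOR = ω* − 1 = 1.935331 − 1 = 0.935331.

ω* = 1.935331, ρ_SOR = 0.935331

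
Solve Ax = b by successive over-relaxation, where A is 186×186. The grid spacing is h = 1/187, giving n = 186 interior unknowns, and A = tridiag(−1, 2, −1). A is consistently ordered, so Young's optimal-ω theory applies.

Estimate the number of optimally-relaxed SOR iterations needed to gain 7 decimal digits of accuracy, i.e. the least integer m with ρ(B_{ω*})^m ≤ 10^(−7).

½·tridiag(1,0,1) at n=186: λ_k = cos(kπ/187); max |λ| at k=1 ⇒ ρ_J = cos(π/187) ≈ 0.9998589.
√(1−ρ_J²) simplifies to sin(π/187) = 0.0167992.
ω* = 2/(1 + 0.0167992) = 2/1.0167992 = 1.9669567.
[ρ_SOR] ω* − 1 = 0.9669567.
7·ln10 = 16.1181; −ln(0.9669567) = 0.0336016; m = ⌈16.1181/0.0336016⌉ = ⌈479.683⌉ = 480.

m = 480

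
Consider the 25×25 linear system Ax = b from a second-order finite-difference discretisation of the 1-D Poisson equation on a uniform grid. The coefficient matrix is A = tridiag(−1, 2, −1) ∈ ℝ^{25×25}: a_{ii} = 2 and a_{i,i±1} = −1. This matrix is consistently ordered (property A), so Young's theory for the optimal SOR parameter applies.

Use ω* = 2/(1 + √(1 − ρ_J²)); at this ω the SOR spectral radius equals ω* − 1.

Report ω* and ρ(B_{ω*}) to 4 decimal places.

n=25: λ(B_J) = 1 − λ(A)/2 = cos(kπ/26); k=1 gives ρ_J = 0.9927.
root = sin(π/26) = 0.12054  (since 1−cos² = sin²).
ω* = 2 / (1 + 0.12054) = 2 / 1.12054 ≈ 1.7849.
and ρ(B_{ω*}) = 1.7849 − 1 = 0.7849.

ω* = 1.7849, ρ_SOR = 0.7849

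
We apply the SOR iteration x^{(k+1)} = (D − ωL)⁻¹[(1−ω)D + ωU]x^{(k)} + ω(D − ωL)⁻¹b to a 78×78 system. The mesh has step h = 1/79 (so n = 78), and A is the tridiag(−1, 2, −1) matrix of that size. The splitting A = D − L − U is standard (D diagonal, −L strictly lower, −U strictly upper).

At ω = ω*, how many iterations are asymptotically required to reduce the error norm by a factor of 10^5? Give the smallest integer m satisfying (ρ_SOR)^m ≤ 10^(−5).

ρ_J = max_k |cos(kπ/79)| = cos(π/79) = 0.9992094
√(1−ρ_J²) = |sin(π/79)| = 0.0397565
[ω*] 2 ÷ (1 + 0.0397565) = 2 ÷ 1.0397565 = 1.9235273.
[ρ_SOR] ω* − 1 = 0.9235273.
For 5 digits: m = 5·ln10 / (−ln 0.9235273) = 11.5129/0.0795549 = 144.716; round up → m = 145.

m = 145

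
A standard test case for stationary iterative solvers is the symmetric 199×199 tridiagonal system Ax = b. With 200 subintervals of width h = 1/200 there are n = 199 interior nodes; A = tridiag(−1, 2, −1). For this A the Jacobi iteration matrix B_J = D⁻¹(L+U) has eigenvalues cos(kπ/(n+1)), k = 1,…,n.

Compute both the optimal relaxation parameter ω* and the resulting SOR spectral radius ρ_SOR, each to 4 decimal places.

ω* = 1.9691, ρ_SOR = 0.9691

ρ_J = max_k |cos(kπ/200)| = cos(π/200) = 0.9999
√(1−ρ_J²) = |sin(π/200)| = 0.01571
ω* = 2 / (1 + 0.01571) = 2 / 1.01571 ≈ 1.9691.
At ω = 1.9691 every |λ(B_ω)| = ω−1, so ρ_SOR = 0.9691.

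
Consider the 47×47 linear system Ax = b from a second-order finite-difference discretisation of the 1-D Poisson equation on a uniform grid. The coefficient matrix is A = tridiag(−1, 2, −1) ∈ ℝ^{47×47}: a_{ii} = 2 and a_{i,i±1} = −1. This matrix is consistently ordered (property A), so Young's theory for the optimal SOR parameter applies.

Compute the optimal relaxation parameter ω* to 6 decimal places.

½·tridiag(1,0,1) at n=47: λ_k = cos(kπ/48); max |λ| at k=1 ⇒ ρ_J = cos(π/48) ≈ 0.997859.
√(1 − cos²(π/48)) = sin(π/48) ≈ 0.0654031.
So ω* = 2/1.0654031 = 1.877224 (Young).
[ρ_SOR] ω* − 1 = 0.877224.

ω* = 1.877224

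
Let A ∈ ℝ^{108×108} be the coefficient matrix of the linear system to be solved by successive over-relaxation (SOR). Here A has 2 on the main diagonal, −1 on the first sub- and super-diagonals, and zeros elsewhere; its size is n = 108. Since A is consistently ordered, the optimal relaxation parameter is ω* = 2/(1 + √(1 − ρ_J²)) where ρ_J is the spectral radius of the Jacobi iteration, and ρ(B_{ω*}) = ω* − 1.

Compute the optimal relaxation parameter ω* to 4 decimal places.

ω* = 1.9440

n=108: λ(B_J) = 1 − λ(A)/2 = cos(kπ/109); k=1 gives ρ_J = 0.9996.
√(1 − cos²(π/109)) = sin(π/109) ≈ 0.02882.
So ω* = 2/1.02882 = 1.9440 (Young).
and ρ(B_{ω*}) = 1.9440 − 1 = 0.9440.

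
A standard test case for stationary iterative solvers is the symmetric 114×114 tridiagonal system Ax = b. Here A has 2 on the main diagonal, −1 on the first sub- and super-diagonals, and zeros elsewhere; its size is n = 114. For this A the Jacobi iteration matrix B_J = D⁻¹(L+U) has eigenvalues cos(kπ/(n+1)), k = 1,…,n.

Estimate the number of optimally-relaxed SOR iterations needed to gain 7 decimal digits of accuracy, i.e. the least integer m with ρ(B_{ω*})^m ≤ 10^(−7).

With n=114, ρ(Jacobi) = cos(π/115) = 0.9996269.
√(1−ρ_J²) simplifies to sin(π/115) = 0.0273148.
ω* = 2/(1 + 0.0273148) = 2/1.0273148 = 1.9468229.
Hence ρ(B_{ω*}) = 1.9468229 − 1 = 0.9468229.
For 7 digits: m = 7·ln10 / (−ln 0.9468229) = 16.1181/0.0546432 = 294.970; round up → m = 295.

m = 295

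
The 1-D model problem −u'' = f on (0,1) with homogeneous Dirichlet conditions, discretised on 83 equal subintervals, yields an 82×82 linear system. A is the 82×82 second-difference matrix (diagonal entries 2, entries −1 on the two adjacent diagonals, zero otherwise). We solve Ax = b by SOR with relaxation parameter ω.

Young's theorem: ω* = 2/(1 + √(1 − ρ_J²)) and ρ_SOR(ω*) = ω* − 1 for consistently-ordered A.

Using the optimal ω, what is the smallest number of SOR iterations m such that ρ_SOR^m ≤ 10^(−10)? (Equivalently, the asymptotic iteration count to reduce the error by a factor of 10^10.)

spectrum of D⁻¹(L+U) = {cos(kπ/83) : 1≤k≤82}; ρ_J = cos(π/83) = 0.9992838.
√(1−ρ_J²) = |sin(π/83)| = 0.0378415
So ω* = 2/1.0378415 = 1.9270765 (Young).
and ρ(B_{ω*}) = 1.9270765 − 1 = 0.9270765.
(0.9270765)^m ≤ 10^{−10}  ⇒  m·ln(0.9270765) ≤ −10·ln10  ⇒  m ≥ 304.096  ⇒  m = 305

m = 305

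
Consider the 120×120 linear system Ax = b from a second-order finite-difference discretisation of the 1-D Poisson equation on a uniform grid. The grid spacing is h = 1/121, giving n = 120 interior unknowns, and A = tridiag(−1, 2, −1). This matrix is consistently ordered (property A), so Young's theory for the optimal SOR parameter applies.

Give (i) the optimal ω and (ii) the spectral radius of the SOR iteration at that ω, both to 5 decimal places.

[ρ_J] n=120: ρ(B_J) = cos(π/(n+1)) = cos(π/121) = 0.99966.
1 − cos²(π/121) = sin²(π/121) ⇒ √(1−ρ_J²) = sin(π/121) = 0.025961.
ω* = 2 / (1 + 0.025961) = 2 / 1.025961 ≈ 1.94939.
ρ_SOR = ω* − 1 ≈ 0.94939.

ω* = 1.94939, ρ_SOR = 0.94939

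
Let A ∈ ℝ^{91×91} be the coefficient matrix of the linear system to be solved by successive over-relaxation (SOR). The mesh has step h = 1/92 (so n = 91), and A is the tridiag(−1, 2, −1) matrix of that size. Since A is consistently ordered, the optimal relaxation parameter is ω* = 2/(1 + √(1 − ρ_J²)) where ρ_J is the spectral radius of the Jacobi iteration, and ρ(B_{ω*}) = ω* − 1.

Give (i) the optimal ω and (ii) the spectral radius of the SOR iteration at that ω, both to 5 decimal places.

With n=91, ρ(Jacobi) = cos(π/92) = 0.99942.
√(1−ρ_J²) simplifies to sin(π/92) = 0.034141.
[ω*] 2 ÷ (1 + 0.034141) = 2 ÷ 1.034141 = 1.93397.
Hence ρ(B_{ω*}) = 1.93397 − 1 = 0.93397.

ω* = 1.93397, ρ_SOR = 0.93397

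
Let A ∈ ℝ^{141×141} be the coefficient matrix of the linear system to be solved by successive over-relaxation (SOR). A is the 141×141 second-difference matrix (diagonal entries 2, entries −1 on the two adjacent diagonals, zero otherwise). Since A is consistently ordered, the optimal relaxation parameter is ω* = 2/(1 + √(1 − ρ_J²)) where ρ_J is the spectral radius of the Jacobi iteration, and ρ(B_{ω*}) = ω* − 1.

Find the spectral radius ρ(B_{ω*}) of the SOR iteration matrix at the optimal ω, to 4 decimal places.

ρ_SOR = 0.9567

n=141: λ(B_J) = 1 − λ(A)/2 = cos(kπ/142); k=1 gives ρ_J = 0.9998.
√(1−ρ_J²) simplifies to sin(π/142) = 0.02212.
ω* = 2 / (1 + 0.02212) = 2 / 1.02212 ≈ 1.9567.
At ω = 1.9567 every |λ(B_ω)| = ω−1, so ρ_SOR = 0.9567.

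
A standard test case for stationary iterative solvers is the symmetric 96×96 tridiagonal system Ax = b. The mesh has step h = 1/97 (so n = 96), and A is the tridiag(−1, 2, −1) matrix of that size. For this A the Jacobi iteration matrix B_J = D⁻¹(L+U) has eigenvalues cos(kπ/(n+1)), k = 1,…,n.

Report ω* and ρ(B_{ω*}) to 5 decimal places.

ω* = 1.93727, ρ_SOR = 0.93727

ρ_J = max_k |cos(kπ/97)| = cos(π/97) = 0.99948
√(1−ρ_J²) = |sin(π/97)| = 0.032382
So ω* = 2/1.032382 = 1.93727 (Young).
and ρ(B_{ω*}) = 1.93727 − 1 = 0.93727.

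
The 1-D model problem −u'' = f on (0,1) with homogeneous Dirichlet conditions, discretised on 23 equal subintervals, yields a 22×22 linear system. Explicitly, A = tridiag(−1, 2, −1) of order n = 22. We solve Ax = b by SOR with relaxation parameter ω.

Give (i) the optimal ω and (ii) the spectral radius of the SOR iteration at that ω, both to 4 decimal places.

½·tridiag(1,0,1) at n=22: λ_k = cos(kπ/23); max |λ| at k=1 ⇒ ρ_J = cos(π/23) ≈ 0.9907.
√(1−ρ_J²) simplifies to sin(π/23) = 0.13617.
So ω* = 2/1.13617 = 1.7603 (Young).
At ω = 1.7603 every |λ(B_ω)| = ω−1, so ρ_SOR = 0.7603.

ω* = 1.7603, ρ_SOR = 0.7603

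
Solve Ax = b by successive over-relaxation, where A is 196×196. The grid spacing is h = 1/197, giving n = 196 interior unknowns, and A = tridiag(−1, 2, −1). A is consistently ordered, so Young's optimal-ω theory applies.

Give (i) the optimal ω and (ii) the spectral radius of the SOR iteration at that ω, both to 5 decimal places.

spectrum of D⁻¹(L+U) = {cos(kπ/197) : 1≤k≤196}; ρ_J = cos(π/197) = 0.99987.
root = sin(π/197) = 0.015946  (since 1−cos² = sin²).
ω* = 2/(1 + 0.015946) = 2/1.015946 = 1.96861.
Hence ρ(B_{ω*}) = 1.96861 − 1 = 0.96861.

ω* = 1.96861, ρ_SOR = 0.96861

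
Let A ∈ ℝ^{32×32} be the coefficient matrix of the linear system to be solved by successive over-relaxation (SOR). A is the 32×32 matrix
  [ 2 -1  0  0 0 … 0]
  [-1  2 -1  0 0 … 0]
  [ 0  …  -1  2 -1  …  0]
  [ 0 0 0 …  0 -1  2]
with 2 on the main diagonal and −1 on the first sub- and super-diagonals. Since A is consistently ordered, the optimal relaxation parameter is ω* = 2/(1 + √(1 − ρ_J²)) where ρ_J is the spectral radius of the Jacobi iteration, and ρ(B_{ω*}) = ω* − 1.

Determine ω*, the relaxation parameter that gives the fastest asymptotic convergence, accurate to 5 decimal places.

[ρ_J] n=32: ρ(B_J) = cos(π/(n+1)) = cos(π/33) = 0.99547.
root = sin(π/33) = 0.095056  (since 1−cos² = sin²).
ω* = 2/(1 + 0.095056) = 2/1.095056 = 1.82639.
and ρ(B_{ω*}) = 1.82639 − 1 = 0.82639.

ω* = 1.82639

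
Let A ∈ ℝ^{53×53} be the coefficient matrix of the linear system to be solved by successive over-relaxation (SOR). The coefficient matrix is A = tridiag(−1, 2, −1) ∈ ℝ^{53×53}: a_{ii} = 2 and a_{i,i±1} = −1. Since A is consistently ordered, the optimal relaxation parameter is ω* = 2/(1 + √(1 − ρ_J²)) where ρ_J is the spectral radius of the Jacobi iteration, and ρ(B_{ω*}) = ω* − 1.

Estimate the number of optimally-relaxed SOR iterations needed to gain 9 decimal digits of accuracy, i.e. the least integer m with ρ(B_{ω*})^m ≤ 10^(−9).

B_J for the 53×53 system has eigenvalues cos(kπ/54); ρ_J = cos(π/54) = 0.9983082.
√(1 − cos²(π/54)) = sin(π/54) ≈ 0.0581448.
So ω* = 2/1.0581448 = 1.8901005 (Young).
ρ_SOR = ω* − 1 = 1.8901005 − 1 = 0.8901005.
ρ_SOR^m ≤ 10^(−9) ⇔ m ≥ 9·ln10/(−ln 0.8901005) = 20.7233/0.116421 = 178.003; m = ⌈178.003⌉ = 179.

m = 179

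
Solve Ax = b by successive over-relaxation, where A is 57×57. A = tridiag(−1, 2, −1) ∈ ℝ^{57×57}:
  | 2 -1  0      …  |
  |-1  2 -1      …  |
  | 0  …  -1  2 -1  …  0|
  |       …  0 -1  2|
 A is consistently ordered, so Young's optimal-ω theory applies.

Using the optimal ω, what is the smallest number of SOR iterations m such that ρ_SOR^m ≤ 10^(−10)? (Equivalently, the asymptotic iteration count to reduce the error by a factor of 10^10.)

m = 213

½·tridiag(1,0,1) at n=57: λ_k = cos(kπ/58); max |λ| at k=1 ⇒ ρ_J = cos(π/58) ≈ 0.9985334.
root = sin(π/58) = 0.0541389  (since 1−cos² = sin²).
So ω* = 2/1.0541389 = 1.8972832 (Young).
ρ_SOR = ω* − 1 ≈ 0.8972832.
Need (0.8972832)^m ≤ 10^(−10): m ≥ 10·ln10/|ln 0.8972832| = 23.0259/0.108384 = 212.447 ⇒ m = 213.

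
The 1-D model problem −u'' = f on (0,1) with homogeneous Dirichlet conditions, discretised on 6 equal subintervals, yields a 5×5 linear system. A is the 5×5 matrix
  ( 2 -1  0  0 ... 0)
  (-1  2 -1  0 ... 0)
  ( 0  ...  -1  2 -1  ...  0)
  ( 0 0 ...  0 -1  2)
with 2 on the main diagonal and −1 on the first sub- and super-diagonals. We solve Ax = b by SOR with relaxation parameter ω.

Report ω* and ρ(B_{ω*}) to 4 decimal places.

B_J for the 5×5 system has eigenvalues cos(kπ/6); ρ_J = cos(π/6) = 0.8660.
root = sin(π/6) = 0.50000  (since 1−cos² = sin²).
[ω*] 2 ÷ (1 + 0.50000) = 2 ÷ 1.50000 = 1.3333.
At ω = 1.3333 every |λ(B_ω)| = ω−1, so ρ_SOR = 0.3333.

ω* = 1.3333, ρ_SOR = 0.3333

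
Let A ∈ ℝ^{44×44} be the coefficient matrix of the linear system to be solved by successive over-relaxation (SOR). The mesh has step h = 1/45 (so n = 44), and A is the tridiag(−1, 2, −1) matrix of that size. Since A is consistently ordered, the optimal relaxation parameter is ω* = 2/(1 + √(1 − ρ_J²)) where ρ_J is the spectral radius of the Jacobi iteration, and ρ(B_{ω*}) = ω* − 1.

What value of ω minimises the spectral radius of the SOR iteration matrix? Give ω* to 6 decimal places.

ω* = 1.869584

½·tridiag(1,0,1) at n=44: λ_k = cos(kπ/45); max |λ| at k=1 ⇒ ρ_J = cos(π/45) ≈ 0.997564.
√(1−ρ_J²) = |sin(π/45)| = 0.0697565
Young: ω* = 2/(1+√(1−ρ_J²)) = 2/(1+0.0697565) = 2/1.0697565 = 1.869584.
Hence ρ(B_{ω*}) = 1.869584 − 1 = 0.869584.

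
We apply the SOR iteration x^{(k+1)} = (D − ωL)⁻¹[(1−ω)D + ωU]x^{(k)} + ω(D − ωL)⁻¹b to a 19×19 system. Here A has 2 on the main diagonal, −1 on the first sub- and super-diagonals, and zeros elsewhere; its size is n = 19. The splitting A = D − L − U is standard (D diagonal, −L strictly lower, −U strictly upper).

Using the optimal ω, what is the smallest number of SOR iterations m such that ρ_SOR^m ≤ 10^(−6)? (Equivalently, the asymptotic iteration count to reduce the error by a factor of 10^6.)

m = 44

[ρ_J] n=19: ρ(B_J) = cos(π/(n+1)) = cos(π/20) = 0.9876883.
√(1−ρ_J²) simplifies to sin(π/20) = 0.1564345.
So ω* = 2/1.1564345 = 1.7294538 (Young).
ρ_SOR = ω* − 1 = 1.7294538 − 1 = 0.7294538.
For 6 digits: m = 6·ln10 / (−ln 0.7294538) = 13.8155/0.315459 = 43.795; round up → m = 44.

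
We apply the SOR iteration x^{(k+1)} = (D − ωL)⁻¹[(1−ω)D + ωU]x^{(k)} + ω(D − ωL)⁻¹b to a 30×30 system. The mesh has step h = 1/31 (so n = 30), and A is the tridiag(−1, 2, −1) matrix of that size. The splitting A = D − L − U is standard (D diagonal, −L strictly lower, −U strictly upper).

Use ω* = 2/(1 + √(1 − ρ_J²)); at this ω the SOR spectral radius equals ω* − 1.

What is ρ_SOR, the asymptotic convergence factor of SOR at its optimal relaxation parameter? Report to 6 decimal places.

ρ_SOR = 0.816253

spectrum of D⁻¹(L+U) = {cos(kπ/31) : 1≤k≤30}; ρ_J = cos(π/31) = 0.994869.
root = sin(π/31) = 0.1011683  (since 1−cos² = sin²).
ω* = 2 / (1 + 0.1011683) = 2 / 1.1011683 ≈ 1.816253.
At ω = 1.816253 every |λ(B_ω)| = ω−1, so ρ_SOR = 0.816253.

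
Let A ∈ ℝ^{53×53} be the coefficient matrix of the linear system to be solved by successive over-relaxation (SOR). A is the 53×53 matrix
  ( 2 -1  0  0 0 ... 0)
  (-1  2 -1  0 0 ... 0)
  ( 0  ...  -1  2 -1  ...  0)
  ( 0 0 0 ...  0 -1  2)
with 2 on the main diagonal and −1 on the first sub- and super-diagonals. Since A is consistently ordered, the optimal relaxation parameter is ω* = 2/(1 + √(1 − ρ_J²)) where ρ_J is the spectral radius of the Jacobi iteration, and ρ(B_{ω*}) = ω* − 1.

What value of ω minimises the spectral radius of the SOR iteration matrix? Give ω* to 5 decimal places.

ω* = 1.89010

spectrum of D⁻¹(L+U) = {cos(kπ/54) : 1≤k≤53}; ρ_J = cos(π/54) = 0.99831.
√(1−ρ_J²) = |sin(π/54)| = 0.058145
ω* = 2/(1 + 0.058145) = 2/1.058145 = 1.89010.
[ρ_SOR] ω* − 1 = 0.89010.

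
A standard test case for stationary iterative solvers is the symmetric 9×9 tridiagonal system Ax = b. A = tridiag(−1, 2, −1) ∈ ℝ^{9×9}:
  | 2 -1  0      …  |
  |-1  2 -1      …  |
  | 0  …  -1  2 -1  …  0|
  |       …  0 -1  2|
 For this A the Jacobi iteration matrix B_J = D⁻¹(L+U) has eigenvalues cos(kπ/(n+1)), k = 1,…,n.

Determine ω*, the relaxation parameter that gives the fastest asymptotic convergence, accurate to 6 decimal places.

n=9: λ(B_J) = 1 − λ(A)/2 = cos(kπ/10); k=1 gives ρ_J = 0.951057.
√(1−ρ_J²) simplifies to sin(π/10) = 0.3090170.
[ω*] 2 ÷ (1 + 0.3090170) = 2 ÷ 1.3090170 = 1.527864.
ρ_SOR = ω* − 1 = 1.527864 − 1 = 0.527864.

ω* = 1.527864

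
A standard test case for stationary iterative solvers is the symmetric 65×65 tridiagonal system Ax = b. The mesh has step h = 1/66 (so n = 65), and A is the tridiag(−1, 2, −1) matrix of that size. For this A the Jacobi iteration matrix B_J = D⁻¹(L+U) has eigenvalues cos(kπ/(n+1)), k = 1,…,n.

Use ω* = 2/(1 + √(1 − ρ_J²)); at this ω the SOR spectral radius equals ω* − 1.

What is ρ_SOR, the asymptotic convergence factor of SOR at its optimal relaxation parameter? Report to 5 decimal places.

ρ_SOR = 0.90916

spectrum of D⁻¹(L+U) = {cos(kπ/66) : 1≤k≤65}; ρ_J = cos(π/66) = 0.99887.
√(1 − cos²(π/66)) = sin(π/66) ≈ 0.047582.
Young: ω* = 2/(1+√(1−ρ_J²)) = 2/(1+0.047582) = 2/1.047582 = 1.90916.
and ρ(B_{ω*}) = 1.90916 − 1 = 0.90916.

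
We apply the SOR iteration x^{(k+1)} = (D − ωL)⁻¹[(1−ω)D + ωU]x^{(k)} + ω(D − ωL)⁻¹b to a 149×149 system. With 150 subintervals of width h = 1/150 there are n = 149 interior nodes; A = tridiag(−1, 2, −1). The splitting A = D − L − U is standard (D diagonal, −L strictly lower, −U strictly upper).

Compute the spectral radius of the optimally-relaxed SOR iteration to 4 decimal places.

ρ_SOR = 0.9590

spectrum of D⁻¹(L+U) = {cos(kπ/150) : 1≤k≤149}; ρ_J = cos(π/150) = 0.9998.
root = sin(π/150) = 0.02094  (since 1−cos² = sin²).
So ω* = 2/1.02094 = 1.9590 (Young).
ρ(B_{ω*}) = ω*−1 = 0.9590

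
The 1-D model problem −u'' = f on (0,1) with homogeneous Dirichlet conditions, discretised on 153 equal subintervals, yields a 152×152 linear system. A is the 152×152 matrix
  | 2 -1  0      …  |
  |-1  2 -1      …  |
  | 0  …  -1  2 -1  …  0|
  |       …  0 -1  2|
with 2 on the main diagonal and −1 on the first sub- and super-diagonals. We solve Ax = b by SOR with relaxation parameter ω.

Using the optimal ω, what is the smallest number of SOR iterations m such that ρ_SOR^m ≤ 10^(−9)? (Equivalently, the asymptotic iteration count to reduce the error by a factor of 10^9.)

spectrum of D⁻¹(L+U) = {cos(kπ/153) : 1≤k≤152}; ρ_J = cos(π/153) = 0.9997892.
√(1 − cos²(π/153)) = sin(π/153) ≈ 0.0205318.
[ω*] 2 ÷ (1 + 0.0205318) = 2 ÷ 1.0205318 = 1.9597625.
Hence ρ(B_{ω*}) = 1.9597625 − 1 = 0.9597625.
For 9 digits: m = 9·ln10 / (−ln 0.9597625) = 20.7233/0.0410694 = 504.592; round up → m = 505.

m = 505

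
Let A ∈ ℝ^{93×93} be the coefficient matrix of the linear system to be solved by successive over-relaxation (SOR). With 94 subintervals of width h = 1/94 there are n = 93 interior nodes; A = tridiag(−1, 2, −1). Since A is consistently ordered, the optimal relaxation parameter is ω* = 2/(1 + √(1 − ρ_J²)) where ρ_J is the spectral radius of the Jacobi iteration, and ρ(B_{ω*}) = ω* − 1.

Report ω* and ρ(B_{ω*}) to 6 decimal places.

ω* = 1.935331, ρ_SOR = 0.935331

B_J for the 93×93 system has eigenvalues cos(kπ/94); ρ_J = cos(π/94) = 0.999442.
√(1 − cos²(π/94)) = sin(π/94) ≈ 0.0334150.
ω* = 2/(1+0.0334150) = 1.935331
ρ(B_{ω*}) = ω*−1 = 0.935331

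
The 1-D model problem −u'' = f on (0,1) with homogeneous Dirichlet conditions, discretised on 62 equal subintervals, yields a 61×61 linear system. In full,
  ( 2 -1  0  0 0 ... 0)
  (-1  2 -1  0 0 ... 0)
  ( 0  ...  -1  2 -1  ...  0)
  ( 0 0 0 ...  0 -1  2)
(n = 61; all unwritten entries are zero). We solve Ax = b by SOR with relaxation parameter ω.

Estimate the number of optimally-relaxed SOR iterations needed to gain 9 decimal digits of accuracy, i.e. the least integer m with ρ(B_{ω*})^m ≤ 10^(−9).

ρ_J = max_k |cos(kπ/62)| = cos(π/62) = 0.9987165
√(1 − cos²(π/62)) = sin(π/62) ≈ 0.0506492.
[ω*] 2 ÷ (1 + 0.0506492) = 2 ÷ 1.0506492 = 1.9035849.
At ω = 1.9035849 every |λ(B_ω)| = ω−1, so ρ_SOR = 0.9035849.
ρ_SOR^m ≤ 10^(−9) ⇔ m ≥ 9·ln10/(−ln 0.9035849) = 20.7233/0.101385 = 204.402; m = ⌈204.402⌉ = 205.

m = 205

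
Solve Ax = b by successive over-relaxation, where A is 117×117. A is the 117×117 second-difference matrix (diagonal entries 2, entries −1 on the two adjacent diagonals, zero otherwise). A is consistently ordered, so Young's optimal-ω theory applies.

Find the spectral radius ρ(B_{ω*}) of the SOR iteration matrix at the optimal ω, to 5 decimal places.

½·tridiag(1,0,1) at n=117: λ_k = cos(kπ/118); max |λ| at k=1 ⇒ ρ_J = cos(π/118) ≈ 0.99965.
√(1−ρ_J²) simplifies to sin(π/118) = 0.026621.
Young: ω* = 2/(1+√(1−ρ_J²)) = 2/(1+0.026621) = 2/1.026621 = 1.94814.
[ρ_SOR] ω* − 1 = 0.94814.

ρ_SOR = 0.94814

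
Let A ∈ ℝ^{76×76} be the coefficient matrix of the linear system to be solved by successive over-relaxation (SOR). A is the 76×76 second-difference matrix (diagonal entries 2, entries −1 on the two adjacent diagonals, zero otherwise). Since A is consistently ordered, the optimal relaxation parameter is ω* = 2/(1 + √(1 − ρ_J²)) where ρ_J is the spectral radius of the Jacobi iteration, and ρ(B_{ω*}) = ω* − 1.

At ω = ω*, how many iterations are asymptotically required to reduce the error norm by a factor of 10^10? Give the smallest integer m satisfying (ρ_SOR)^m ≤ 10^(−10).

With n=76, ρ(Jacobi) = cos(π/77) = 0.9991678.
√(1 − cos²(π/77)) = sin(π/77) ≈ 0.0407886.
ω* = 2/(1 + 0.0407886) = 2/1.0407886 = 1.9216198.
ρ(B_{ω*}) = ω*−1 = 0.9216198
For 10 digits: m = 10·ln10 / (−ln 0.9216198) = 23.0259/0.0816225 = 282.102; round up → m = 283.

m = 283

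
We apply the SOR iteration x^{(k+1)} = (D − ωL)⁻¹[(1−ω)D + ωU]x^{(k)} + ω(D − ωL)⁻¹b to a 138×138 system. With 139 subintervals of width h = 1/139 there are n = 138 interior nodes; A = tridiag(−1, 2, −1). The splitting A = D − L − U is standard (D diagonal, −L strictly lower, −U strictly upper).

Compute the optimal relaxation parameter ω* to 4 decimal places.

ω* = 1.9558

[ρ_J] n=138: ρ(B_J) = cos(π/(n+1)) = cos(π/139) = 0.9997.
1 − cos²(π/139) = sin²(π/139) ⇒ √(1−ρ_J²) = sin(π/139) = 0.02260.
[ω*] 2 ÷ (1 + 0.02260) = 2 ÷ 1.02260 = 1.9558.
ρ(B_{ω*}) = ω*−1 = 0.9558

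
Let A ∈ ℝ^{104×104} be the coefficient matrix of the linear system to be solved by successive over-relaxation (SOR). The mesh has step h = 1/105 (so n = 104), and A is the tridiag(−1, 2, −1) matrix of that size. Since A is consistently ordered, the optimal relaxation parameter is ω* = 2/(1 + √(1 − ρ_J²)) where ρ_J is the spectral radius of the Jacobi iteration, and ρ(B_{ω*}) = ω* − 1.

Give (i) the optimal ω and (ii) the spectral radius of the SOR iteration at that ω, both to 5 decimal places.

ω* = 1.94191, ρ_SOR = 0.94191

½·tridiag(1,0,1) at n=104: λ_k = cos(kπ/105); max |λ| at k=1 ⇒ ρ_J = cos(π/105) ≈ 0.99955.
√(1−ρ_J²) simplifies to sin(π/105) = 0.029915.
ω* = 2/(1+0.029915) = 1.94191
Hence ρ(B_{ω*}) = 1.94191 − 1 = 0.94191.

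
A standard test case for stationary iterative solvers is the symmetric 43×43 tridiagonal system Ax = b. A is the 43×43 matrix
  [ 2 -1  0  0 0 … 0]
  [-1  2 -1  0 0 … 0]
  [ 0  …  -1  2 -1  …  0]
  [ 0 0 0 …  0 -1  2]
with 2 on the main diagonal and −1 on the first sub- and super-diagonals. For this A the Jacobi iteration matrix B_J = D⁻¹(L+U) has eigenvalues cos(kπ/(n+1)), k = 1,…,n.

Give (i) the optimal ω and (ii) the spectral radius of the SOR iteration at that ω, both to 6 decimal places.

ω* = 1.866822, ρ_SOR = 0.866822

[ρ_J] n=43: ρ(B_J) = cos(π/(n+1)) = cos(π/44) = 0.997452.
√(1 − cos²(π/44)) = sin(π/44) ≈ 0.0713392.
[ω*] 2 ÷ (1 + 0.0713392) = 2 ÷ 1.0713392 = 1.866822.
ρ_SOR = ω* − 1 = 1.866822 − 1 = 0.866822.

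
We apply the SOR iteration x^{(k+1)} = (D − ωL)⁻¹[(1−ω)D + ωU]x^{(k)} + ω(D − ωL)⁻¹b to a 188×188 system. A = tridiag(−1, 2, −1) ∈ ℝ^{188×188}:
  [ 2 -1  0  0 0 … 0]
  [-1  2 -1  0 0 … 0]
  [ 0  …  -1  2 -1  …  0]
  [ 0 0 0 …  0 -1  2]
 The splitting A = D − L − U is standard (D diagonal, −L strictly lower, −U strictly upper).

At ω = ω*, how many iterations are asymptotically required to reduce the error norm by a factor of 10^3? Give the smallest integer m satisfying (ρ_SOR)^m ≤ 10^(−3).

B_J for the 188×188 system has eigenvalues cos(kπ/189); ρ_J = cos(π/189) = 0.9998619.
root = sin(π/189) = 0.0166214  (since 1−cos² = sin²).
[ω*] 2 ÷ (1 + 0.0166214) = 2 ÷ 1.0166214 = 1.9673007.
ρ_SOR = ω* − 1 = 1.9673007 − 1 = 0.9673007.
For 3 digits: m = 3·ln10 / (−ln 0.9673007) = 6.90776/0.0332459 = 207.778; round up → m = 208.

m = 208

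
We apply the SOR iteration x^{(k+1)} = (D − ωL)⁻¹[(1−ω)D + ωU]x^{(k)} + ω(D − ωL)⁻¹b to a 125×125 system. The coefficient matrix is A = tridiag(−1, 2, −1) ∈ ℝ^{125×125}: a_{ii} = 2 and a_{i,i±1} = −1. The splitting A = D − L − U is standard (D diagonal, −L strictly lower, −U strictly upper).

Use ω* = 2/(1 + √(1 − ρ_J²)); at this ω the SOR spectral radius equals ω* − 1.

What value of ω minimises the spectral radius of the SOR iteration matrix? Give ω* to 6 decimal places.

n=125: λ(B_J) = 1 − λ(A)/2 = cos(kπ/126); k=1 gives ρ_J = 0.999689.
√(1 − cos²(π/126)) = sin(π/126) ≈ 0.0249307.
So ω* = 2/1.0249307 = 1.951351 (Young).
Hence ρ(B_{ω*}) = 1.951351 − 1 = 0.951351.

ω* = 1.951351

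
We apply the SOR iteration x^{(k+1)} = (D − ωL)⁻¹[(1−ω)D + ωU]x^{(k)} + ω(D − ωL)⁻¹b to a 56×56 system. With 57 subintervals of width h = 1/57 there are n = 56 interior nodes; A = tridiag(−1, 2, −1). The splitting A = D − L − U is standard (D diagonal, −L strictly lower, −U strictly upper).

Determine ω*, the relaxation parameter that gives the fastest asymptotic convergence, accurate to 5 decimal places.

ω* = 1.89558

n=56: λ(B_J) = 1 − λ(A)/2 = cos(kπ/57); k=1 gives ρ_J = 0.99848.
root = sin(π/57) = 0.055088  (since 1−cos² = sin²).
ω* = 2/(1+0.055088) = 1.89558
ρ(B_{ω*}) = ω*−1 = 0.89558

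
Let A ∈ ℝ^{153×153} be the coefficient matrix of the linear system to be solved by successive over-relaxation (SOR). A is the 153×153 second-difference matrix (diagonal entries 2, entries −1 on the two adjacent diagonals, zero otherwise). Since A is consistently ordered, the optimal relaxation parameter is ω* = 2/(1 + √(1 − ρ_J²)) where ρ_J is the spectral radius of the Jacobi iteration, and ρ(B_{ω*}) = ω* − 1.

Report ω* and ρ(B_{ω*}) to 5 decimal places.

B_J for the 153×153 system has eigenvalues cos(kπ/154); ρ_J = cos(π/154) = 0.99979.
1 − cos²(π/154) = sin²(π/154) ⇒ √(1−ρ_J²) = sin(π/154) = 0.020399.
Then 2/(1+√(1−ρ_J²)) = 2/(1+0.020399); ω* = 2/1.020399 = 1.96002.
and ρ(B_{ω*}) = 1.96002 − 1 = 0.96002.

ω* = 1.96002, ρ_SOR = 0.96002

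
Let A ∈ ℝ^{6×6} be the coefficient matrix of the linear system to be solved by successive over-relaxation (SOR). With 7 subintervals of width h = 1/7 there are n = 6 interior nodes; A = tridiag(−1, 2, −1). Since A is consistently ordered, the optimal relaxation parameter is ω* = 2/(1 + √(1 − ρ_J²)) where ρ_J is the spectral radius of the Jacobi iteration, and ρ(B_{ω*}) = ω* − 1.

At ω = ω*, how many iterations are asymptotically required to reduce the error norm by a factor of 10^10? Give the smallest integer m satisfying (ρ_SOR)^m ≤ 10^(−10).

m = 25

With n=6, ρ(Jacobi) = cos(π/7) = 0.9009689.
√(1 − cos²(π/7)) = sin(π/7) ≈ 0.4338837.
ω* = 2/(1+0.4338837) = 1.3948133
ρ_SOR = ω* − 1 = 1.3948133 − 1 = 0.3948133.
10·ln10 = 23.0259; −ln(0.3948133) = 0.929342; m = ⌈23.0259/0.929342⌉ = ⌈24.777⌉ = 25.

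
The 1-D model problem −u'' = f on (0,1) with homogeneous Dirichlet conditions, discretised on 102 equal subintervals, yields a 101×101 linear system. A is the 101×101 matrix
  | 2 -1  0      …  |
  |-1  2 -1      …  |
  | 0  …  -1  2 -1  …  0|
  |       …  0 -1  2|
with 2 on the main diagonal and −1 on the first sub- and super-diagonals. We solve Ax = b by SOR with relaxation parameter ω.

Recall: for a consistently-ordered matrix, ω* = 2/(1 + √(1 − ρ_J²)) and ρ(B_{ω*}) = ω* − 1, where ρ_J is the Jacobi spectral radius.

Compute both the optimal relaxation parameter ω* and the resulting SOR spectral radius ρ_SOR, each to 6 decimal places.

ρ_J = max_k |cos(kπ/102)| = cos(π/102) = 0.999526
√(1−ρ_J²) = |sin(π/102)| = 0.0307951
[ω*] 2 ÷ (1 + 0.0307951) = 2 ÷ 1.0307951 = 1.940250.
At ω = 1.940250 every |λ(B_ω)| = ω−1, so ρ_SOR = 0.940250.

ω* = 1.940250, ρ_SOR = 0.940250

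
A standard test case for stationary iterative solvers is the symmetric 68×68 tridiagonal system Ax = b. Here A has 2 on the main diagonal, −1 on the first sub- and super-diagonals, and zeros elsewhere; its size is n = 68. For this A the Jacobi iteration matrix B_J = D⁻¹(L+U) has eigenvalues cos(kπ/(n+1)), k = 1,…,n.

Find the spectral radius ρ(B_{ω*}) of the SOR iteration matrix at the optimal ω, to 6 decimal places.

spectrum of D⁻¹(L+U) = {cos(kπ/69) : 1≤k≤68}; ρ_J = cos(π/69) = 0.998964.
√(1−ρ_J²) = |sin(π/69)| = 0.0455146
Young: ω* = 2/(1+√(1−ρ_J²)) = 2/(1+0.0455146) = 2/1.0455146 = 1.912934.
[ρ_SOR] ω* − 1 = 0.912934.

ρ_SOR = 0.912934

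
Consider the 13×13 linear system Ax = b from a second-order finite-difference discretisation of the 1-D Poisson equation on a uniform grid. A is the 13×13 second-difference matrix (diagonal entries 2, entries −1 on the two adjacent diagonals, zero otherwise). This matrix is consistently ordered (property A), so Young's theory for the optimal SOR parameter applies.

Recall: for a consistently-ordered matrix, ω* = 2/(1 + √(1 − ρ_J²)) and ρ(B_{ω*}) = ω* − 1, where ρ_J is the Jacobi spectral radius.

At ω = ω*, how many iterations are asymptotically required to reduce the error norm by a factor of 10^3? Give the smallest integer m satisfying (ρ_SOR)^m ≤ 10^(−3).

½·tridiag(1,0,1) at n=13: λ_k = cos(kπ/14); max |λ| at k=1 ⇒ ρ_J = cos(π/14) ≈ 0.9749279.
root = sin(π/14) = 0.2225209  (since 1−cos² = sin²).
ω* = 2/(1 + 0.2225209) = 2/1.2225209 = 1.6359639.
and ρ(B_{ω*}) = 1.6359639 − 1 = 0.6359639.
m ≥ 3·ln10 / (−ln 0.6359639) = 15.262; smallest integer m = 16.

m = 16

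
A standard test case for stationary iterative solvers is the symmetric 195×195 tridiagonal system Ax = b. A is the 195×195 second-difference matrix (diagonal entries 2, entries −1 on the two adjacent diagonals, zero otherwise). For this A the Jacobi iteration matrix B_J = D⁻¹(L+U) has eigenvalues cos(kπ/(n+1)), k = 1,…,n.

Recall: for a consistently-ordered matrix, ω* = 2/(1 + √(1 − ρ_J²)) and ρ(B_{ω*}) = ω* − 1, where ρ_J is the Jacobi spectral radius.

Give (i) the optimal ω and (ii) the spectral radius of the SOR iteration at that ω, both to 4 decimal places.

ω* = 1.9684, ρ_SOR = 0.9684

ρ_J = max_k |cos(kπ/196)| = cos(π/196) = 0.9999
√(1−ρ_J²) = |sin(π/196)| = 0.01603
ω* = 2 / (1 + 0.01603) = 2 / 1.01603 ≈ 1.9684.
ρ(B_{ω*}) = ω*−1 = 0.9684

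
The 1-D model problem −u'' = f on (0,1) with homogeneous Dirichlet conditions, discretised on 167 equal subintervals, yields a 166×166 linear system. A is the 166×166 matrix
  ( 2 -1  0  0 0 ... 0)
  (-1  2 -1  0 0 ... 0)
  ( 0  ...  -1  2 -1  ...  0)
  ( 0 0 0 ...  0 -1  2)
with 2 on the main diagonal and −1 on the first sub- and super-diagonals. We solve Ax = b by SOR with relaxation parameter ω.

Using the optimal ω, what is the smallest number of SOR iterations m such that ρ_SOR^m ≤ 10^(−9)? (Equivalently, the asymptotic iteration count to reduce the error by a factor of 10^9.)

½·tridiag(1,0,1) at n=166: λ_k = cos(kπ/167); max |λ| at k=1 ⇒ ρ_J = cos(π/167) ≈ 0.9998231.
√(1 − cos²(π/167)) = sin(π/167) ≈ 0.0188108.
Then 2/(1+√(1−ρ_J²)) = 2/(1+0.0188108); ω* = 2/1.0188108 = 1.9630730.
At ω = 1.9630730 every |λ(B_ω)| = ω−1, so ρ_SOR = 0.9630730.
Need (0.9630730)^m ≤ 10^(−9): m ≥ 9·ln10/|ln 0.9630730| = 20.7233/0.0376261 = 550.769 ⇒ m = 551.

m = 551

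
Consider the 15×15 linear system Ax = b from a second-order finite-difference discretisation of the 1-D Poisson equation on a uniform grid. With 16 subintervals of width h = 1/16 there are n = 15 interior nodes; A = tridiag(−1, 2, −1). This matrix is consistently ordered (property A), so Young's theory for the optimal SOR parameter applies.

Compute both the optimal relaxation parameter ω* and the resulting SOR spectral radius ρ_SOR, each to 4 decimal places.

ω* = 1.6735, ρ_SOR = 0.6735

n=15: λ(B_J) = 1 − λ(A)/2 = cos(kπ/16); k=1 gives ρ_J = 0.9808.
√(1 − cos²(π/16)) = sin(π/16) ≈ 0.19509.
[ω*] 2 ÷ (1 + 0.19509) = 2 ÷ 1.19509 = 1.6735.
Hence ρ(B_{ω*}) = 1.6735 − 1 = 0.6735.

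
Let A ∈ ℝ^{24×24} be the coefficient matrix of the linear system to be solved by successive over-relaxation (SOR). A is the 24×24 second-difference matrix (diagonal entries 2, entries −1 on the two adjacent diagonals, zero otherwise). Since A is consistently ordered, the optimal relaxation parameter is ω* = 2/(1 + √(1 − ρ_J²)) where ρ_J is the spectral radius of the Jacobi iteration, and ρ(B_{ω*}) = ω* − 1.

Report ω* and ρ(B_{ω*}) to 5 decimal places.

n=24: λ(B_J) = 1 − λ(A)/2 = cos(kπ/25); k=1 gives ρ_J = 0.99211.
1 − cos²(π/25) = sin²(π/25) ⇒ √(1−ρ_J²) = sin(π/25) = 0.125333.
Then 2/(1+√(1−ρ_J²)) = 2/(1+0.125333); ω* = 2/1.125333 = 1.77725.
and ρ(B_{ω*}) = 1.77725 − 1 = 0.77725.

ω* = 1.77725, ρ_SOR = 0.77725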